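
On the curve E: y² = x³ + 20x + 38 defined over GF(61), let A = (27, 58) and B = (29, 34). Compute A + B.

(27, 3)

(27, 58) + (29, 34). λ = (34 - 58)/(29 - 27) ≡ 37/2 mod 61. 2⁻¹ ≡ 31 (mod 61), so λ ≡ 49.
  x = λ² - 27 - 29 = 2401 - 56 ≡ 27; y = λ·(27 - 27) - 58 ≡ 3. → (27, 3)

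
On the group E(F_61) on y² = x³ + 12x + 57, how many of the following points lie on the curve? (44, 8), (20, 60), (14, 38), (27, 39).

(44, 8): 8² ≡ 3, rhs ≡ 3 → on.
(20, 60): 60² ≡ 1, rhs ≡ 1 → on.
(14, 38): 38² ≡ 41, rhs ≡ 41 → on.
(27, 39): 39² ≡ 57, rhs ≡ 56 → off.

3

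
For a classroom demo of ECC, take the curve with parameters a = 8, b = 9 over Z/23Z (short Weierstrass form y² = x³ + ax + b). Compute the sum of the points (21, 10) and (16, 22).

(12, 19)

(21, 10) + (16, 22). λ = (22 - 10)/(16 - 21) ≡ 12/18 mod 23. 18⁻¹ ≡ 9 (mod 23) since 18·9 = 162 ≡ 1, so λ ≡ 16.
  x = λ² - 21 - 16 = 256 - 37 ≡ 12; y = λ·(21 - 12) - 10 ≡ 19. → (12, 19)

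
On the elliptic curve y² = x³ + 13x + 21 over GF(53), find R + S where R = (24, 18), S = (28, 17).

(11, 45)

(24, 18) + (28, 17). λ = (17 - 18)/(28 - 24) ≡ 52/4 mod 53. 4⁻¹ ≡ 40 (mod 53) since 4·40 = 160 ≡ 1, so λ ≡ 13.
  x = λ² - 24 - 28 = 169 - 52 ≡ 11; y = λ·(24 - 11) - 18 ≡ 45. → (11, 45)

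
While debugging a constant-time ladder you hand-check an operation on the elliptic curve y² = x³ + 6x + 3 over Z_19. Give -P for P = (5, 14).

(5, 5)

-(5, 14) = (5, -14 mod 19) = (5, 5).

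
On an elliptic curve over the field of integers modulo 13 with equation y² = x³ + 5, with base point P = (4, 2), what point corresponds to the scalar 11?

(4, 11)

Double-and-add on 11 = (1011)₂. Start with P = (4, 2) for the leading 1-bit.
double: tangent at (4, 2): λ = (3·4² + 0)/(2·2) ≡ 9/4. 4⁻¹ ≡ 10 (mod 13), so λ ≡ 9·10 ≡ 12.
  x = λ² - 4 - 4 = 144 - 8 ≡ 6; y = λ·(4 - 6) - 2 ≡ 0. → (6, 0)
double: (6, 0) + (6, 0): same x and y₁ ≡ -y₂, so the sum is O.
add P: O + (4, 2) = (4, 2) (identity).
double: tangent at (4, 2): λ = (3·4² + 0)/(2·2) ≡ 9/4. 4⁻¹ ≡ 10 (mod 13) since 4·10 = 40 ≡ 1, so λ ≡ 9·10 ≡ 12.
  x = λ² - 4 - 4 = 144 - 8 ≡ 6; y = λ·(4 - 6) - 2 ≡ 0. → (6, 0)
add P: (6, 0) + (4, 2). λ = (2 - 0)/(4 - 6) ≡ 2/11 mod 13. 11⁻¹ ≡ 6 (mod 13), so λ ≡ 12.
  x = λ² - 6 - 4 = 144 - 10 ≡ 4; y = λ·(6 - 4) - 0 ≡ 11. → (4, 11)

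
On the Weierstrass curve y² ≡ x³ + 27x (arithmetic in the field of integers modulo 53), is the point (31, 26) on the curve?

y² = 26² ≡ 40; x³ + 27x + 0 = 30628 ≡ 47 (mod 53). 40 ≠ 47.

no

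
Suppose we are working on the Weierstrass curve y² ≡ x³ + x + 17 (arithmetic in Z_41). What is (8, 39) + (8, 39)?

tangent at (8, 39): λ = (3·8² + 1)/(2·39) ≡ 29/37. 37⁻¹ ≡ 10 (mod 41), so λ ≡ 29·10 ≡ 3.
  x = λ² - 8 - 8 = 9 - 16 ≡ 34; y = λ·(8 - 34) - 39 ≡ 6. → (34, 6)

(34, 6)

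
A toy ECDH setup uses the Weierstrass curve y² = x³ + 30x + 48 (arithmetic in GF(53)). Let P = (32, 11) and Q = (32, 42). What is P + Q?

The two points share x = 32 and their y-coordinates satisfy 11 + 42 ≡ 0 (mod 53), so they are inverses. Their sum is O.

O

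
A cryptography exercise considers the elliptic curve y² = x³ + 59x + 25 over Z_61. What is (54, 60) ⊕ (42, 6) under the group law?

(31, 13)

(54, 60) + (42, 6). λ = (6 - 60)/(42 - 54) ≡ 7/49 mod 61. 49⁻¹ ≡ 5 (mod 61) since 49·5 = 245 ≡ 1, so λ ≡ 35.
  x = λ² - 54 - 42 = 1225 - 96 ≡ 31; y = λ·(54 - 31) - 60 ≡ 13. → (31, 13)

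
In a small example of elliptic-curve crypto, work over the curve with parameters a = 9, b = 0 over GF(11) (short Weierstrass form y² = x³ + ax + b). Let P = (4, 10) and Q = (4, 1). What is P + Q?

O

The two points share x = 4 and their y-coordinates satisfy 10 + 1 ≡ 0 (mod 11), so they are inverses. Their sum is O.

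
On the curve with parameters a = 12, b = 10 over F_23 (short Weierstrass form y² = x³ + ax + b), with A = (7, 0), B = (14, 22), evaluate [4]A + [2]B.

(19, 6)

First 4A:
Repeated addition: build up to 4A.
2A: (7, 0) + (7, 0): same x and y₁ ≡ -y₂, so the sum is O.
3A: O + (7, 0) = (7, 0) (identity).
4A: (7, 0) + (7, 0): same x and y₁ ≡ -y₂, so the sum is O.
4A = O.
Next 2B:
Repeated addition: build up to 2B.
2B: tangent at (14, 22): λ = (3·14² + 12)/(2·22) ≡ 2/21. 21⁻¹ ≡ 11 (mod 23), so λ ≡ 2·11 ≡ 22.
  x = λ² - 14 - 14 = 484 - 28 ≡ 19; y = λ·(14 - 19) - 22 ≡ 6. → (19, 6)
2B = (19, 6).
Finally 4A + 2B:
O + (19, 6) = (19, 6) (identity).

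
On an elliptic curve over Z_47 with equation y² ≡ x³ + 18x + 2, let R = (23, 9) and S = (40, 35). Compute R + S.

(23, 9) + (40, 35). λ = (35 - 9)/(40 - 23) ≡ 26/17 mod 47. 17⁻¹ ≡ 36 (mod 47), so λ ≡ 43.
  x = λ² - 23 - 40 = 1849 - 63 ≡ 0; y = λ·(23 - 0) - 9 ≡ 40. → (0, 40)

(0, 40)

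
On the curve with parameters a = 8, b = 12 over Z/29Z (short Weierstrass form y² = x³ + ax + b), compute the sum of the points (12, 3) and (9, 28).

(12, 3) + (9, 28). λ = (28 - 3)/(9 - 12) ≡ 25/26 mod 29. 26⁻¹ ≡ 19 (mod 29), so λ ≡ 11.
  x = λ² - 12 - 9 = 121 - 21 ≡ 13; y = λ·(12 - 13) - 3 ≡ 15. → (13, 15)

(13, 15)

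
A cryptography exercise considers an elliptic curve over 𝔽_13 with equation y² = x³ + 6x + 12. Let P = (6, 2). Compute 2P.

tangent at (6, 2): λ = (3·6² + 6)/(2·2) ≡ 10/4. 4⁻¹ ≡ 10 (mod 13) since 4·10 = 40 ≡ 1, so λ ≡ 10·10 ≡ 9.
  x = λ² - 6 - 6 = 81 - 12 ≡ 4; y = λ·(6 - 4) - 2 ≡ 3. → (4, 3)

(4, 3)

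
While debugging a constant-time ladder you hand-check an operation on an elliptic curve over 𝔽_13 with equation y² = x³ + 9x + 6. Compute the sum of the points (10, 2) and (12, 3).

(1, 9)

(10, 2) + (12, 3). λ = (3 - 2)/(12 - 10) ≡ 1/2 mod 13. 2⁻¹ ≡ 7 (mod 13), so λ ≡ 7.
  x = λ² - 10 - 12 = 49 - 22 ≡ 1; y = λ·(10 - 1) - 2 ≡ 9. → (1, 9)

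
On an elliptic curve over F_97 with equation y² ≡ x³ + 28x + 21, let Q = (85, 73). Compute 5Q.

Repeated addition: build up to 5Q.
2Q: tangent at (85, 73): λ = (3·85² + 28)/(2·73) ≡ 72/49. 49⁻¹ ≡ 2 (mod 97), so λ ≡ 72·2 ≡ 47.
  x = λ² - 85 - 85 = 2209 - 170 ≡ 2; y = λ·(85 - 2) - 73 ≡ 45. → (2, 45)
3Q: (2, 45) + (85, 73). λ = (73 - 45)/(85 - 2) ≡ 28/83 mod 97. 83⁻¹ ≡ 90 (mod 97), so λ ≡ 95.
  x = λ² - 2 - 85 = 9025 - 87 ≡ 14; y = λ·(2 - 14) - 45 ≡ 76. → (14, 76)
4Q: (14, 76) + (85, 73). λ = (73 - 76)/(85 - 14) ≡ 94/71 mod 97. 71⁻¹ ≡ 41 (mod 97), so λ ≡ 71.
  x = λ² - 14 - 85 = 5041 - 99 ≡ 92; y = λ·(14 - 92) - 76 ≡ 12. → (92, 12)
5Q: (92, 12) + (85, 73). λ = (73 - 12)/(85 - 92) ≡ 61/90 mod 97. 90⁻¹ ≡ 83 (mod 97) since 90·83 = 7470 ≡ 1, so λ ≡ 19.
  x = λ² - 92 - 85 = 361 - 177 ≡ 87; y = λ·(92 - 87) - 12 ≡ 83. → (87, 83)

(87, 83)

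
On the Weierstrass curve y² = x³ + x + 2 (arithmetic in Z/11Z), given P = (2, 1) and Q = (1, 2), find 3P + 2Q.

First 3P:
Repeated addition: build up to 3P.
2P: tangent at (2, 1): λ = (3·2² + 1)/(2·1) ≡ 2/2. 2⁻¹ ≡ 6 (mod 11) since 2·6 = 12 ≡ 1, so λ ≡ 2·6 ≡ 1.
  x = λ² - 2 - 2 = 1 - 4 ≡ 8; y = λ·(2 - 8) - 1 ≡ 4. → (8, 4)
3P: (8, 4) + (2, 1). λ = (1 - 4)/(2 - 8) ≡ 8/5 mod 11. 5⁻¹ ≡ 9 (mod 11) since 5·9 = 45 ≡ 1, so λ ≡ 6.
  x = λ² - 8 - 2 = 36 - 10 ≡ 4; y = λ·(8 - 4) - 4 ≡ 9. → (4, 9)
3P = (4, 9).
Next 2Q:
Repeated addition: build up to 2Q.
2Q: tangent at (1, 2): λ = (3·1² + 1)/(2·2) ≡ 4/4. 4⁻¹ ≡ 3 (mod 11) since 4·3 = 12 ≡ 1, so λ ≡ 4·3 ≡ 1.
  x = λ² - 1 - 1 = 1 - 2 ≡ 10; y = λ·(1 - 10) - 2 ≡ 0. → (10, 0)
2Q = (10, 0).
Finally 3P + 2Q:
(4, 9) + (10, 0). λ = (0 - 9)/(10 - 4) ≡ 2/6 mod 11. 6⁻¹ ≡ 2 (mod 11), so λ ≡ 4.
  x = λ² - 4 - 10 = 16 - 14 ≡ 2; y = λ·(4 - 2) - 9 ≡ 10. → (2, 10)

(2, 10)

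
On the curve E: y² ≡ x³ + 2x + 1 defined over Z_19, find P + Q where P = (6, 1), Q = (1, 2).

(9, 11)

(6, 1) + (1, 2). λ = (2 - 1)/(1 - 6) ≡ 1/14 mod 19. 14⁻¹ ≡ 15 (mod 19) since 14·15 = 210 ≡ 1, so λ ≡ 15.
  x = λ² - 6 - 1 = 225 - 7 ≡ 9; y = λ·(6 - 9) - 1 ≡ 11. → (9, 11)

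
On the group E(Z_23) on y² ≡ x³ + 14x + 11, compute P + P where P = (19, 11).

(11, 22)

tangent at (19, 11): λ = (3·19² + 14)/(2·11) ≡ 16/22. 22⁻¹ ≡ 22 (mod 23) since 22·22 = 484 ≡ 1, so λ ≡ 16·22 ≡ 7.
  x = λ² - 19 - 19 = 49 - 38 ≡ 11; y = λ·(19 - 11) - 11 ≡ 22. → (11, 22)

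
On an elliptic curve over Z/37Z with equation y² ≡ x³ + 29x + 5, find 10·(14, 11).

Write P = (14, 11).
Double-and-add on 10 = (1010)₂. Start with P = (14, 11) for the leading 1-bit.
double: tangent at (14, 11): λ = (3·14² + 29)/(2·11) ≡ 25/22. 22⁻¹ ≡ 32 (mod 37), so λ ≡ 25·32 ≡ 23.
  x = λ² - 14 - 14 = 529 - 28 ≡ 20; y = λ·(14 - 20) - 11 ≡ 36. → (20, 36)
double: tangent at (20, 36): λ = (3·20² + 29)/(2·36) ≡ 8/35. 35⁻¹ ≡ 18 (mod 37) since 35·18 = 630 ≡ 1, so λ ≡ 8·18 ≡ 33.
  x = λ² - 20 - 20 = 1089 - 40 ≡ 13; y = λ·(20 - 13) - 36 ≡ 10. → (13, 10)
add P: (13, 10) + (14, 11). λ = (11 - 10)/(14 - 13) ≡ 1/1 mod 37. 1⁻¹ ≡ 1 (mod 37), so λ ≡ 1.
  x = λ² - 13 - 14 = 1 - 27 ≡ 11; y = λ·(13 - 11) - 10 ≡ 29. → (11, 29)
double: tangent at (11, 29): λ = (3·11² + 29)/(2·29) ≡ 22/21. 21⁻¹ ≡ 30 (mod 37) since 21·30 = 630 ≡ 1, so λ ≡ 22·30 ≡ 31.
  x = λ² - 11 - 11 = 961 - 22 ≡ 14; y = λ·(11 - 14) - 29 ≡ 26. → (14, 26)

(14, 26)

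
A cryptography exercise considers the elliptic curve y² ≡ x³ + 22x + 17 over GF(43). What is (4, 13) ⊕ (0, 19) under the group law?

(9, 16)

(4, 13) + (0, 19). λ = (19 - 13)/(0 - 4) ≡ 6/39 mod 43. 39⁻¹ ≡ 32 (mod 43), so λ ≡ 20.
  x = λ² - 4 - 0 = 400 - 4 ≡ 9; y = λ·(4 - 9) - 13 ≡ 16. → (9, 16)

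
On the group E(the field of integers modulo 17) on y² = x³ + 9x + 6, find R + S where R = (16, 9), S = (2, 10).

(1, 13)

(16, 9) + (2, 10). λ = (10 - 9)/(2 - 16) ≡ 1/3 mod 17. 3⁻¹ ≡ 6 (mod 17), so λ ≡ 6.
  x = λ² - 16 - 2 = 36 - 18 ≡ 1; y = λ·(16 - 1) - 9 ≡ 13. → (1, 13)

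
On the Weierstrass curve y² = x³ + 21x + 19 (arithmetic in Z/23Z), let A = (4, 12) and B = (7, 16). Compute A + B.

(4, 12) + (7, 16). λ = (16 - 12)/(7 - 4) ≡ 4/3 mod 23. 3⁻¹ ≡ 8 (mod 23), so λ ≡ 9.
  x = λ² - 4 - 7 = 81 - 11 ≡ 1; y = λ·(4 - 1) - 12 ≡ 15. → (1, 15)

(1, 15)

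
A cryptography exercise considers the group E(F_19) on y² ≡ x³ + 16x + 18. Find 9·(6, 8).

(6, 8)

Write P = (6, 8).
Repeated addition: build up to 9P.
2P: tangent at (6, 8): λ = (3·6² + 16)/(2·8) ≡ 10/16. 16⁻¹ ≡ 6 (mod 19) since 16·6 = 96 ≡ 1, so λ ≡ 10·6 ≡ 3.
  x = λ² - 6 - 6 = 9 - 12 ≡ 16; y = λ·(6 - 16) - 8 ≡ 0. → (16, 0)
3P: (16, 0) + (6, 8). λ = (8 - 0)/(6 - 16) ≡ 8/9 mod 19. 9⁻¹ ≡ 17 (mod 19) since 9·17 = 153 ≡ 1, so λ ≡ 3.
  x = λ² - 16 - 6 = 9 - 22 ≡ 6; y = λ·(16 - 6) - 0 ≡ 11. → (6, 11)
4P: (6, 11) + (6, 8): same x and y₁ ≡ -y₂, so the sum is the point at infinity.
5P: the point at infinity + (6, 8) = (6, 8) (identity).
6P: tangent at (6, 8): λ = (3·6² + 16)/(2·8) ≡ 10/16. 16⁻¹ ≡ 6 (mod 19) since 16·6 = 96 ≡ 1, so λ ≡ 10·6 ≡ 3.
  x = λ² - 6 - 6 = 9 - 12 ≡ 16; y = λ·(6 - 16) - 8 ≡ 0. → (16, 0)
7P: (16, 0) + (6, 8). λ = (8 - 0)/(6 - 16) ≡ 8/9 mod 19. 9⁻¹ ≡ 17 (mod 19), so λ ≡ 3.
  x = λ² - 16 - 6 = 9 - 22 ≡ 6; y = λ·(16 - 6) - 0 ≡ 11. → (6, 11)
8P: (6, 11) + (6, 8): same x and y₁ ≡ -y₂, so the sum is the point at infinity.
9P: the point at infinity + (6, 8) = (6, 8) (identity).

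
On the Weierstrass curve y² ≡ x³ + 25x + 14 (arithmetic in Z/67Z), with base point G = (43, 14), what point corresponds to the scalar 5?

(14, 48)

Repeated addition: build up to 5G.
2G: tangent at (43, 14): λ = (3·43² + 25)/(2·14) ≡ 11/28. 28⁻¹ ≡ 12 (mod 67) since 28·12 = 336 ≡ 1, so λ ≡ 11·12 ≡ 65.
  x = λ² - 43 - 43 = 4225 - 86 ≡ 52; y = λ·(43 - 52) - 14 ≡ 4. → (52, 4)
3G: (52, 4) + (43, 14). λ = (14 - 4)/(43 - 52) ≡ 10/58 mod 67. 58⁻¹ ≡ 52 (mod 67), so λ ≡ 51.
  x = λ² - 52 - 43 = 2601 - 95 ≡ 27; y = λ·(52 - 27) - 4 ≡ 65. → (27, 65)
4G: (27, 65) + (43, 14). λ = (14 - 65)/(43 - 27) ≡ 16/16 mod 67. 16⁻¹ ≡ 21 (mod 67), so λ ≡ 1.
  x = λ² - 27 - 43 = 1 - 70 ≡ 65; y = λ·(27 - 65) - 65 ≡ 31. → (65, 31)
5G: (65, 31) + (43, 14). λ = (14 - 31)/(43 - 65) ≡ 50/45 mod 67. 45⁻¹ ≡ 3 (mod 67), so λ ≡ 16.
  x = λ² - 65 - 43 = 256 - 108 ≡ 14; y = λ·(65 - 14) - 31 ≡ 48. → (14, 48)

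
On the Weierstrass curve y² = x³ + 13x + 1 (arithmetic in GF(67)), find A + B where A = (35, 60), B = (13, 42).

(35, 60) + (13, 42). λ = (42 - 60)/(13 - 35) ≡ 49/45 mod 67. 45⁻¹ ≡ 3 (mod 67) since 45·3 = 135 ≡ 1, so λ ≡ 13.
  x = λ² - 35 - 13 = 169 - 48 ≡ 54; y = λ·(35 - 54) - 60 ≡ 28. → (54, 28)

(54, 28)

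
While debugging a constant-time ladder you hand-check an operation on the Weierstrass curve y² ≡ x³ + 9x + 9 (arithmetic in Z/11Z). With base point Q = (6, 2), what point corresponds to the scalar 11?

Double-and-add on 11 = (1011)₂. Start with Q = (6, 2) for the leading 1-bit.
double: tangent at (6, 2): λ = (3·6² + 9)/(2·2) ≡ 7/4. 4⁻¹ ≡ 3 (mod 11), so λ ≡ 7·3 ≡ 10.
  x = λ² - 6 - 6 = 100 - 12 ≡ 0; y = λ·(6 - 0) - 2 ≡ 3. → (0, 3)
double: tangent at (0, 3): λ = (3·0² + 9)/(2·3) ≡ 9/6. 6⁻¹ ≡ 2 (mod 11), so λ ≡ 9·2 ≡ 7.
  x = λ² - 0 - 0 = 49 - 0 ≡ 5; y = λ·(0 - 5) - 3 ≡ 6. → (5, 6)
add Q: (5, 6) + (6, 2). λ = (2 - 6)/(6 - 5) ≡ 7/1 mod 11. 1⁻¹ ≡ 1 (mod 11) since 1·1 = 1 ≡ 1, so λ ≡ 7.
  x = λ² - 5 - 6 = 49 - 11 ≡ 5; y = λ·(5 - 5) - 6 ≡ 5. → (5, 5)
double: tangent at (5, 5): λ = (3·5² + 9)/(2·5) ≡ 7/10. 10⁻¹ ≡ 10 (mod 11), so λ ≡ 7·10 ≡ 4.
  x = λ² - 5 - 5 = 16 - 10 ≡ 6; y = λ·(5 - 6) - 5 ≡ 2. → (6, 2)
add Q: tangent at (6, 2): λ = (3·6² + 9)/(2·2) ≡ 7/4. 4⁻¹ ≡ 3 (mod 11), so λ ≡ 7·3 ≡ 10.
  x = λ² - 6 - 6 = 100 - 12 ≡ 0; y = λ·(6 - 0) - 2 ≡ 3. → (0, 3)

(0, 3)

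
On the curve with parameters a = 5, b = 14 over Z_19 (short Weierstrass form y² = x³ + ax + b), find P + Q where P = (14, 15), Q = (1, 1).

(14, 15) + (1, 1). λ = (1 - 15)/(1 - 14) ≡ 5/6 mod 19. 6⁻¹ ≡ 16 (mod 19) since 6·16 = 96 ≡ 1, so λ ≡ 4.
  x = λ² - 14 - 1 = 16 - 15 ≡ 1; y = λ·(14 - 1) - 15 ≡ 18. → (1, 18)

(1, 18)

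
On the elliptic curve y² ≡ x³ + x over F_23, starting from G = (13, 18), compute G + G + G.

Repeated addition: build up to 3G.
2G: tangent at (13, 18): λ = (3·13² + 1)/(2·18) ≡ 2/13. 13⁻¹ ≡ 16 (mod 23) since 13·16 = 208 ≡ 1, so λ ≡ 2·16 ≡ 9.
  x = λ² - 13 - 13 = 81 - 26 ≡ 9; y = λ·(13 - 9) - 18 ≡ 18. → (9, 18)
3G: (9, 18) + (13, 18). λ = (18 - 18)/(13 - 9) ≡ 0/4 mod 23. 4⁻¹ ≡ 6 (mod 23), so λ ≡ 0.
  x = λ² - 9 - 13 = 0 - 22 ≡ 1; y = λ·(9 - 1) - 18 ≡ 5. → (1, 5)

(1, 5)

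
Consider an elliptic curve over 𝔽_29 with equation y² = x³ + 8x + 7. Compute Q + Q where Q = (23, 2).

(12, 27)

tangent at (23, 2): λ = (3·23² + 8)/(2·2) ≡ 0/4. 4⁻¹ ≡ 22 (mod 29), so λ ≡ 0·22 ≡ 0.
  x = λ² - 23 - 23 = 0 - 46 ≡ 12; y = λ·(23 - 12) - 2 ≡ 27. → (12, 27)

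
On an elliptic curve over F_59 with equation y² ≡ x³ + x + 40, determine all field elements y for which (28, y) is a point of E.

none

x³ + 1x + 40 = 22020 ≡ 13 (mod 59).
13 is a non-residue mod 59; no y exists.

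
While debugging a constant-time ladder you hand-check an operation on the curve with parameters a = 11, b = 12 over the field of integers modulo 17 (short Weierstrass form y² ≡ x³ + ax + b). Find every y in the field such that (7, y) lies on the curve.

none

x³ + 11x + 12 = 432 ≡ 7 (mod 17).
7 is a non-residue mod 17; no y exists.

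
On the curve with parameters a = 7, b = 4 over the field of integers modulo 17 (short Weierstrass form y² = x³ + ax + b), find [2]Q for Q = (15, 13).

tangent at (15, 13): λ = (3·15² + 7)/(2·13) ≡ 2/9. 9⁻¹ ≡ 2 (mod 17), so λ ≡ 2·2 ≡ 4.
  x = λ² - 15 - 15 = 16 - 30 ≡ 3; y = λ·(15 - 3) - 13 ≡ 1. → (3, 1)

(3, 1)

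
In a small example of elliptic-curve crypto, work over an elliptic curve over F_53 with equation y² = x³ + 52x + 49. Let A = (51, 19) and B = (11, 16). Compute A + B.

(51, 19) + (11, 16). λ = (16 - 19)/(11 - 51) ≡ 50/13 mod 53. 13⁻¹ ≡ 49 (mod 53), so λ ≡ 12.
  x = λ² - 51 - 11 = 144 - 62 ≡ 29; y = λ·(51 - 29) - 19 ≡ 33. → (29, 33)

(29, 33)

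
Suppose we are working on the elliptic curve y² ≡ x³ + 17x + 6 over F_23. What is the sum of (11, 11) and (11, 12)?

The two points share x = 11 and their y-coordinates satisfy 11 + 12 ≡ 0 (mod 23), so they are inverses. Their sum is O.

O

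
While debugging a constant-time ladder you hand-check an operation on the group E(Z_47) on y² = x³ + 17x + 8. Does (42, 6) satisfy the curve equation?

y² = 6² ≡ 36; x³ + 17x + 8 = 74810 ≡ 33 (mod 47). 36 ≠ 33.

no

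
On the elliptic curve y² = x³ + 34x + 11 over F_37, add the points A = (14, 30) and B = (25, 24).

(14, 30) + (25, 24). λ = (24 - 30)/(25 - 14) ≡ 31/11 mod 37. 11⁻¹ ≡ 27 (mod 37), so λ ≡ 23.
  x = λ² - 14 - 25 = 529 - 39 ≡ 9; y = λ·(14 - 9) - 30 ≡ 11. → (9, 11)

(9, 11)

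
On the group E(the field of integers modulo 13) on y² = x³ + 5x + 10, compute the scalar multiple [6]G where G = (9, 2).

Double-and-add on 6 = (110)₂. Start with G = (9, 2) for the leading 1-bit.
double: tangent at (9, 2): λ = (3·9² + 5)/(2·2) ≡ 1/4. 4⁻¹ ≡ 10 (mod 13) since 4·10 = 40 ≡ 1, so λ ≡ 1·10 ≡ 10.
  x = λ² - 9 - 9 = 100 - 18 ≡ 4; y = λ·(9 - 4) - 2 ≡ 9. → (4, 9)
add G: (4, 9) + (9, 2). λ = (2 - 9)/(9 - 4) ≡ 6/5 mod 13. 5⁻¹ ≡ 8 (mod 13), so λ ≡ 9.
  x = λ² - 4 - 9 = 81 - 13 ≡ 3; y = λ·(4 - 3) - 9 ≡ 0. → (3, 0)
double: (3, 0) + (3, 0): same x and y₁ ≡ -y₂, so the sum is O.

O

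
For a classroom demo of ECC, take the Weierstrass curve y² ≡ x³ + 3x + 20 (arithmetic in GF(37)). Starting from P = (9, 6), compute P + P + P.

(26, 32)

Repeated addition: build up to 3P.
2P: tangent at (9, 6): λ = (3·9² + 3)/(2·6) ≡ 24/12. 12⁻¹ ≡ 34 (mod 37), so λ ≡ 24·34 ≡ 2.
  x = λ² - 9 - 9 = 4 - 18 ≡ 23; y = λ·(9 - 23) - 6 ≡ 3. → (23, 3)
3P: (23, 3) + (9, 6). λ = (6 - 3)/(9 - 23) ≡ 3/23 mod 37. 23⁻¹ ≡ 29 (mod 37), so λ ≡ 13.
  x = λ² - 23 - 9 = 169 - 32 ≡ 26; y = λ·(23 - 26) - 3 ≡ 32. → (26, 32)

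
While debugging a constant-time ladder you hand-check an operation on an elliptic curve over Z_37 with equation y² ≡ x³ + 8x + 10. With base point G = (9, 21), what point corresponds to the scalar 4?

Repeated addition: build up to 4G.
2G: tangent at (9, 21): λ = (3·9² + 8)/(2·21) ≡ 29/5. 5⁻¹ ≡ 15 (mod 37), so λ ≡ 29·15 ≡ 28.
  x = λ² - 9 - 9 = 784 - 18 ≡ 26; y = λ·(9 - 26) - 21 ≡ 21. → (26, 21)
3G: (26, 21) + (9, 21). λ = (21 - 21)/(9 - 26) ≡ 0/20 mod 37. 20⁻¹ ≡ 13 (mod 37) since 20·13 = 260 ≡ 1, so λ ≡ 0.
  x = λ² - 26 - 9 = 0 - 35 ≡ 2; y = λ·(26 - 2) - 21 ≡ 16. → (2, 16)
4G: (2, 16) + (9, 21). λ = (21 - 16)/(9 - 2) ≡ 5/7 mod 37. 7⁻¹ ≡ 16 (mod 37), so λ ≡ 6.
  x = λ² - 2 - 9 = 36 - 11 ≡ 25; y = λ·(2 - 25) - 16 ≡ 31. → (25, 31)

(25, 31)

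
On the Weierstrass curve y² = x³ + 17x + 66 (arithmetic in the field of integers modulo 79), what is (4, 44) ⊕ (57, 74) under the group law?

(4, 44) + (57, 74). λ = (74 - 44)/(57 - 4) ≡ 30/53 mod 79. 53⁻¹ ≡ 3 (mod 79) since 53·3 = 159 ≡ 1, so λ ≡ 11.
  x = λ² - 4 - 57 = 121 - 61 ≡ 60; y = λ·(4 - 60) - 44 ≡ 51. → (60, 51)

(60, 51)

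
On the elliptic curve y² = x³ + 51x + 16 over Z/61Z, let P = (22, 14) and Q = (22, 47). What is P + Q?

O

The two points share x = 22 and their y-coordinates satisfy 14 + 47 ≡ 0 (mod 61), so they are inverses. Their sum is O.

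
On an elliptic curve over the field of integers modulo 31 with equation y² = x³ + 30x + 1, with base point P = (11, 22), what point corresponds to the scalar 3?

Repeated addition: build up to 3P.
2P: tangent at (11, 22): λ = (3·11² + 30)/(2·22) ≡ 21/13. 13⁻¹ ≡ 12 (mod 31), so λ ≡ 21·12 ≡ 4.
  x = λ² - 11 - 11 = 16 - 22 ≡ 25; y = λ·(11 - 25) - 22 ≡ 15. → (25, 15)
3P: (25, 15) + (11, 22). λ = (22 - 15)/(11 - 25) ≡ 7/17 mod 31. 17⁻¹ ≡ 11 (mod 31) since 17·11 = 187 ≡ 1, so λ ≡ 15.
  x = λ² - 25 - 11 = 225 - 36 ≡ 3; y = λ·(25 - 3) - 15 ≡ 5. → (3, 5)

(3, 5)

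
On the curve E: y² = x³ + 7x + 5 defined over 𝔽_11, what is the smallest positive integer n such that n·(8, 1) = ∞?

2P: tangent at (8, 1): λ = (3·8² + 7)/(2·1) ≡ 1/2. 2⁻¹ ≡ 6 (mod 11) since 2·6 = 12 ≡ 1, so λ ≡ 1·6 ≡ 6.
  x = λ² - 8 - 8 = 36 - 16 ≡ 9; y = λ·(8 - 9) - 1 ≡ 4. → (9, 4)
3P: (9, 4) + (8, 1). λ = (1 - 4)/(8 - 9) ≡ 8/10 mod 11. 10⁻¹ ≡ 10 (mod 11), so λ ≡ 3.
  x = λ² - 9 - 8 = 9 - 17 ≡ 3; y = λ·(9 - 3) - 4 ≡ 3. → (3, 3)
4P: (3, 3) + (8, 1). λ = (1 - 3)/(8 - 3) ≡ 9/5 mod 11. 5⁻¹ ≡ 9 (mod 11), so λ ≡ 4.
  x = λ² - 3 - 8 = 16 - 11 ≡ 5; y = λ·(3 - 5) - 3 ≡ 0. → (5, 0)
5P: (5, 0) + (8, 1). λ = (1 - 0)/(8 - 5) ≡ 1/3 mod 11. 3⁻¹ ≡ 4 (mod 11) since 3·4 = 12 ≡ 1, so λ ≡ 4.
  x = λ² - 5 - 8 = 16 - 13 ≡ 3; y = λ·(5 - 3) - 0 ≡ 8. → (3, 8)
6P: (3, 8) + (8, 1). λ = (1 - 8)/(8 - 3) ≡ 4/5 mod 11. 5⁻¹ ≡ 9 (mod 11), so λ ≡ 3.
  x = λ² - 3 - 8 = 9 - 11 ≡ 9; y = λ·(3 - 9) - 8 ≡ 7. → (9, 7)
7P: (9, 7) + (8, 1). λ = (1 - 7)/(8 - 9) ≡ 5/10 mod 11. 10⁻¹ ≡ 10 (mod 11) since 10·10 = 100 ≡ 1, so λ ≡ 6.
  x = λ² - 9 - 8 = 36 - 17 ≡ 8; y = λ·(9 - 8) - 7 ≡ 10. → (8, 10)
8P: (8, 10) + (8, 1): same x and y₁ ≡ -y₂, so the sum is ∞.
8P = ∞, so the order is 8.

8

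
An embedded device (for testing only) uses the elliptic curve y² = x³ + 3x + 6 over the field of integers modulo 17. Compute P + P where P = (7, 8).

(12, 11)

tangent at (7, 8): λ = (3·7² + 3)/(2·8) ≡ 14/16. 16⁻¹ ≡ 16 (mod 17) since 16·16 = 256 ≡ 1, so λ ≡ 14·16 ≡ 3.
  x = λ² - 7 - 7 = 9 - 14 ≡ 12; y = λ·(7 - 12) - 8 ≡ 11. → (12, 11)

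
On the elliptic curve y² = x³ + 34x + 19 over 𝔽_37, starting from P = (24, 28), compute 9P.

(30, 20)

Double-and-add on 9 = (1001)₂. Start with P = (24, 28) for the leading 1-bit.
double: tangent at (24, 28): λ = (3·24² + 34)/(2·28) ≡ 23/19. 19⁻¹ ≡ 2 (mod 37), so λ ≡ 23·2 ≡ 9.
  x = λ² - 24 - 24 = 81 - 48 ≡ 33; y = λ·(24 - 33) - 28 ≡ 2. → (33, 2)
double: tangent at (33, 2): λ = (3·33² + 34)/(2·2) ≡ 8/4. 4⁻¹ ≡ 28 (mod 37), so λ ≡ 8·28 ≡ 2.
  x = λ² - 33 - 33 = 4 - 66 ≡ 12; y = λ·(33 - 12) - 2 ≡ 3. → (12, 3)
double: tangent at (12, 3): λ = (3·12² + 34)/(2·3) ≡ 22/6. 6⁻¹ ≡ 31 (mod 37) since 6·31 = 186 ≡ 1, so λ ≡ 22·31 ≡ 16.
  x = λ² - 12 - 12 = 256 - 24 ≡ 10; y = λ·(12 - 10) - 3 ≡ 29. → (10, 29)
add P: (10, 29) + (24, 28). λ = (28 - 29)/(24 - 10) ≡ 36/14 mod 37. 14⁻¹ ≡ 8 (mod 37), so λ ≡ 29.
  x = λ² - 10 - 24 = 841 - 34 ≡ 30; y = λ·(10 - 30) - 29 ≡ 20. → (30, 20)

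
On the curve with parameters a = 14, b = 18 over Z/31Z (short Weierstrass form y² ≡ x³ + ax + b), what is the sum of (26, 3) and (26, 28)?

The two points share x = 26 and their y-coordinates satisfy 3 + 28 ≡ 0 (mod 31), so they are inverses. Their sum is ∞.

O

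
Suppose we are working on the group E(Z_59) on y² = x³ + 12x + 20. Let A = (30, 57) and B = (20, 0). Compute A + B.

(30, 57) + (20, 0). λ = (0 - 57)/(20 - 30) ≡ 2/49 mod 59. 49⁻¹ ≡ 53 (mod 59), so λ ≡ 47.
  x = λ² - 30 - 20 = 2209 - 50 ≡ 35; y = λ·(30 - 35) - 57 ≡ 3. → (35, 3)

(35, 3)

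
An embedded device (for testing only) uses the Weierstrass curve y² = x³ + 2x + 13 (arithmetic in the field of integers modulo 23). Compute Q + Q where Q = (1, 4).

tangent at (1, 4): λ = (3·1² + 2)/(2·4) ≡ 5/8. 8⁻¹ ≡ 3 (mod 23), so λ ≡ 5·3 ≡ 15.
  x = λ² - 1 - 1 = 225 - 2 ≡ 16; y = λ·(1 - 16) - 4 ≡ 1. → (16, 1)

(16, 1)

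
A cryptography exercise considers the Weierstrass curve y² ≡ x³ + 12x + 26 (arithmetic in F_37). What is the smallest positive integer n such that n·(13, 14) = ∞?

2P: tangent at (13, 14): λ = (3·13² + 12)/(2·14) ≡ 1/28. 28⁻¹ ≡ 4 (mod 37) since 28·4 = 112 ≡ 1, so λ ≡ 1·4 ≡ 4.
  x = λ² - 13 - 13 = 16 - 26 ≡ 27; y = λ·(13 - 27) - 14 ≡ 4. → (27, 4)
3P: (27, 4) + (13, 14). λ = (14 - 4)/(13 - 27) ≡ 10/23 mod 37. 23⁻¹ ≡ 29 (mod 37) since 23·29 = 667 ≡ 1, so λ ≡ 31.
  x = λ² - 27 - 13 = 961 - 40 ≡ 33; y = λ·(27 - 33) - 4 ≡ 32. → (33, 32)
4P: (33, 32) + (13, 14). λ = (14 - 32)/(13 - 33) ≡ 19/17 mod 37. 17⁻¹ ≡ 24 (mod 37), so λ ≡ 12.
  x = λ² - 33 - 13 = 144 - 46 ≡ 24; y = λ·(33 - 24) - 32 ≡ 2. → (24, 2)
5P: (24, 2) + (13, 14). λ = (14 - 2)/(13 - 24) ≡ 12/26 mod 37. 26⁻¹ ≡ 10 (mod 37), so λ ≡ 9.
  x = λ² - 24 - 13 = 81 - 37 ≡ 7; y = λ·(24 - 7) - 2 ≡ 3. → (7, 3)
6P: (7, 3) + (13, 14). λ = (14 - 3)/(13 - 7) ≡ 11/6 mod 37. 6⁻¹ ≡ 31 (mod 37) since 6·31 = 186 ≡ 1, so λ ≡ 8.
  x = λ² - 7 - 13 = 64 - 20 ≡ 7; y = λ·(7 - 7) - 3 ≡ 34. → (7, 34)
7P: (7, 34) + (13, 14). λ = (14 - 34)/(13 - 7) ≡ 17/6 mod 37. 6⁻¹ ≡ 31 (mod 37), so λ ≡ 9.
  x = λ² - 7 - 13 = 81 - 20 ≡ 24; y = λ·(7 - 24) - 34 ≡ 35. → (24, 35)
8P: (24, 35) + (13, 14). λ = (14 - 35)/(13 - 24) ≡ 16/26 mod 37. 26⁻¹ ≡ 10 (mod 37), so λ ≡ 12.
  x = λ² - 24 - 13 = 144 - 37 ≡ 33; y = λ·(24 - 33) - 35 ≡ 5. → (33, 5)
9P: (33, 5) + (13, 14). λ = (14 - 5)/(13 - 33) ≡ 9/17 mod 37. 17⁻¹ ≡ 24 (mod 37) since 17·24 = 408 ≡ 1, so λ ≡ 31.
  x = λ² - 33 - 13 = 961 - 46 ≡ 27; y = λ·(33 - 27) - 5 ≡ 33. → (27, 33)
10P: (27, 33) + (13, 14). λ = (14 - 33)/(13 - 27) ≡ 18/23 mod 37. 23⁻¹ ≡ 29 (mod 37), so λ ≡ 4.
  x = λ² - 27 - 13 = 16 - 40 ≡ 13; y = λ·(27 - 13) - 33 ≡ 23. → (13, 23)
11P: (13, 23) + (13, 14): same x and y₁ ≡ -y₂, so the sum is ∞.
11P = ∞, so the order is 11.

11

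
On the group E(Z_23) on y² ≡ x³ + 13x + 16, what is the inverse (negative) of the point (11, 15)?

-(11, 15) = (11, -15 mod 23) = (11, 8).

(11, 8)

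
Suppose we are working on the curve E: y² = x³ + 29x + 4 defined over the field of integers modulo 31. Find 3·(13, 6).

Write Q = (13, 6).
Repeated addition: build up to 3Q.
2Q: tangent at (13, 6): λ = (3·13² + 29)/(2·6) ≡ 9/12. 12⁻¹ ≡ 13 (mod 31) since 12·13 = 156 ≡ 1, so λ ≡ 9·13 ≡ 24.
  x = λ² - 13 - 13 = 576 - 26 ≡ 23; y = λ·(13 - 23) - 6 ≡ 2. → (23, 2)
3Q: (23, 2) + (13, 6). λ = (6 - 2)/(13 - 23) ≡ 4/21 mod 31. 21⁻¹ ≡ 3 (mod 31) since 21·3 = 63 ≡ 1, so λ ≡ 12.
  x = λ² - 23 - 13 = 144 - 36 ≡ 15; y = λ·(23 - 15) - 2 ≡ 1. → (15, 1)

(15, 1)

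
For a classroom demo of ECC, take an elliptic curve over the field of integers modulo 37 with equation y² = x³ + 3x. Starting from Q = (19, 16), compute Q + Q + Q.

(23, 27)

Repeated addition: build up to 3Q.
2Q: tangent at (19, 16): λ = (3·19² + 3)/(2·16) ≡ 13/32. 32⁻¹ ≡ 22 (mod 37), so λ ≡ 13·22 ≡ 27.
  x = λ² - 19 - 19 = 729 - 38 ≡ 25; y = λ·(19 - 25) - 16 ≡ 7. → (25, 7)
3Q: (25, 7) + (19, 16). λ = (16 - 7)/(19 - 25) ≡ 9/31 mod 37. 31⁻¹ ≡ 6 (mod 37) since 31·6 = 186 ≡ 1, so λ ≡ 17.
  x = λ² - 25 - 19 = 289 - 44 ≡ 23; y = λ·(25 - 23) - 7 ≡ 27. → (23, 27)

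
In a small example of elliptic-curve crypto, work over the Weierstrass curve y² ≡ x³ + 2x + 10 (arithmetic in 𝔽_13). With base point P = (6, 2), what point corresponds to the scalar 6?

(10, 9)

Double-and-add on 6 = (110)₂. Start with P = (6, 2) for the leading 1-bit.
double: tangent at (6, 2): λ = (3·6² + 2)/(2·2) ≡ 6/4. 4⁻¹ ≡ 10 (mod 13) since 4·10 = 40 ≡ 1, so λ ≡ 6·10 ≡ 8.
  x = λ² - 6 - 6 = 64 - 12 ≡ 0; y = λ·(6 - 0) - 2 ≡ 7. → (0, 7)
add P: (0, 7) + (6, 2). λ = (2 - 7)/(6 - 0) ≡ 8/6 mod 13. 6⁻¹ ≡ 11 (mod 13), so λ ≡ 10.
  x = λ² - 0 - 6 = 100 - 6 ≡ 3; y = λ·(0 - 3) - 7 ≡ 2. → (3, 2)
double: tangent at (3, 2): λ = (3·3² + 2)/(2·2) ≡ 3/4. 4⁻¹ ≡ 10 (mod 13), so λ ≡ 3·10 ≡ 4.
  x = λ² - 3 - 3 = 16 - 6 ≡ 10; y = λ·(3 - 10) - 2 ≡ 9. → (10, 9)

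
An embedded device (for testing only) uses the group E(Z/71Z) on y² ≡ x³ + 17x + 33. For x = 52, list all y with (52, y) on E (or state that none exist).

x³ + 17x + 33 = 141525 ≡ 22 (mod 71).
22 is a non-residue mod 71; no y exists.

none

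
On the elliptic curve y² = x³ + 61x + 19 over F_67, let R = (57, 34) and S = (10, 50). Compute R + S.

(6, 47)

(57, 34) + (10, 50). λ = (50 - 34)/(10 - 57) ≡ 16/20 mod 67. 20⁻¹ ≡ 57 (mod 67), so λ ≡ 41.
  x = λ² - 57 - 10 = 1681 - 67 ≡ 6; y = λ·(57 - 6) - 34 ≡ 47. → (6, 47)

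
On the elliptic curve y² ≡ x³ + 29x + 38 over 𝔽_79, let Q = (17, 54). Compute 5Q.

(72, 19)

Double-and-add on 5 = (101)₂. Start with Q = (17, 54) for the leading 1-bit.
double: tangent at (17, 54): λ = (3·17² + 29)/(2·54) ≡ 27/29. 29⁻¹ ≡ 30 (mod 79), so λ ≡ 27·30 ≡ 20.
  x = λ² - 17 - 17 = 400 - 34 ≡ 50; y = λ·(17 - 50) - 54 ≡ 76. → (50, 76)
double: tangent at (50, 76): λ = (3·50² + 29)/(2·76) ≡ 24/73. 73⁻¹ ≡ 13 (mod 79), so λ ≡ 24·13 ≡ 75.
  x = λ² - 50 - 50 = 5625 - 100 ≡ 74; y = λ·(50 - 74) - 76 ≡ 20. → (74, 20)
add Q: (74, 20) + (17, 54). λ = (54 - 20)/(17 - 74) ≡ 34/22 mod 79. 22⁻¹ ≡ 18 (mod 79), so λ ≡ 59.
  x = λ² - 74 - 17 = 3481 - 91 ≡ 72; y = λ·(74 - 72) - 20 ≡ 19. → (72, 19)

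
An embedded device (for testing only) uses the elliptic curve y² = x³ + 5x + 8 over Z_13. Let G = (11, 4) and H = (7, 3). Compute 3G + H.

(8, 12)

First 3G:
Repeated addition: build up to 3G.
2G: tangent at (11, 4): λ = (3·11² + 5)/(2·4) ≡ 4/8. 8⁻¹ ≡ 5 (mod 13) since 8·5 = 40 ≡ 1, so λ ≡ 4·5 ≡ 7.
  x = λ² - 11 - 11 = 49 - 22 ≡ 1; y = λ·(11 - 1) - 4 ≡ 1. → (1, 1)
3G: (1, 1) + (11, 4). λ = (4 - 1)/(11 - 1) ≡ 3/10 mod 13. 10⁻¹ ≡ 4 (mod 13), so λ ≡ 12.
  x = λ² - 1 - 11 = 144 - 12 ≡ 2; y = λ·(1 - 2) - 1 ≡ 0. → (2, 0)
3G = (2, 0).
Finally 3G + H:
(2, 0) + (7, 3). λ = (3 - 0)/(7 - 2) ≡ 3/5 mod 13. 5⁻¹ ≡ 8 (mod 13) since 5·8 = 40 ≡ 1, so λ ≡ 11.
  x = λ² - 2 - 7 = 121 - 9 ≡ 8; y = λ·(2 - 8) - 0 ≡ 12. → (8, 12)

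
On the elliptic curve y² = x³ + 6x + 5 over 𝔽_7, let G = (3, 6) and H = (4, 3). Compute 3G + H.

O

First 3G:
Repeated addition: build up to 3G.
2G: tangent at (3, 6): λ = (3·3² + 6)/(2·6) ≡ 5/5. 5⁻¹ ≡ 3 (mod 7), so λ ≡ 5·3 ≡ 1.
  x = λ² - 3 - 3 = 1 - 6 ≡ 2; y = λ·(3 - 2) - 6 ≡ 2. → (2, 2)
3G: (2, 2) + (3, 6). λ = (6 - 2)/(3 - 2) ≡ 4/1 mod 7. 1⁻¹ ≡ 1 (mod 7), so λ ≡ 4.
  x = λ² - 2 - 3 = 16 - 5 ≡ 4; y = λ·(2 - 4) - 2 ≡ 4. → (4, 4)
3G = (4, 4).
Finally 3G + H:
(4, 4) + (4, 3): same x and y₁ ≡ -y₂, so the sum is ∞.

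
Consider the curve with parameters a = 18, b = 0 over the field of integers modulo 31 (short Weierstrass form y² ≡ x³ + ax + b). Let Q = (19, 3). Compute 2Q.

tangent at (19, 3): λ = (3·19² + 18)/(2·3) ≡ 16/6. 6⁻¹ ≡ 26 (mod 31) since 6·26 = 156 ≡ 1, so λ ≡ 16·26 ≡ 13.
  x = λ² - 19 - 19 = 169 - 38 ≡ 7; y = λ·(19 - 7) - 3 ≡ 29. → (7, 29)

(7, 29)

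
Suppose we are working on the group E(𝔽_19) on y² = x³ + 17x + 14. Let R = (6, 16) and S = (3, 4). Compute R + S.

(6, 16) + (3, 4). λ = (4 - 16)/(3 - 6) ≡ 7/16 mod 19. 16⁻¹ ≡ 6 (mod 19), so λ ≡ 4.
  x = λ² - 6 - 3 = 16 - 9 ≡ 7; y = λ·(6 - 7) - 16 ≡ 18. → (7, 18)

(7, 18)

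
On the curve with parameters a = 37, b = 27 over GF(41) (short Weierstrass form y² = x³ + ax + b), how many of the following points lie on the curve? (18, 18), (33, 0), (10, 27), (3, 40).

1

(18, 18): 18² ≡ 37, rhs ≡ 6 → off.
(33, 0): 0² ≡ 0, rhs ≡ 39 → off.
(10, 27): 27² ≡ 32, rhs ≡ 3 → off.
(3, 40): 40² ≡ 1, rhs ≡ 1 → on.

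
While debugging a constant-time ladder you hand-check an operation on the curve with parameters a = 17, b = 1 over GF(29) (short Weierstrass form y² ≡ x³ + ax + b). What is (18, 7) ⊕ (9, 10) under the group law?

(18, 7) + (9, 10). λ = (10 - 7)/(9 - 18) ≡ 3/20 mod 29. 20⁻¹ ≡ 16 (mod 29) since 20·16 = 320 ≡ 1, so λ ≡ 19.
  x = λ² - 18 - 9 = 361 - 27 ≡ 15; y = λ·(18 - 15) - 7 ≡ 21. → (15, 21)

(15, 21)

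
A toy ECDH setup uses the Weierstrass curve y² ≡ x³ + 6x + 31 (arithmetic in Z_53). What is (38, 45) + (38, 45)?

(17, 45)

tangent at (38, 45): λ = (3·38² + 6)/(2·45) ≡ 45/37. 37⁻¹ ≡ 43 (mod 53) since 37·43 = 1591 ≡ 1, so λ ≡ 45·43 ≡ 27.
  x = λ² - 38 - 38 = 729 - 76 ≡ 17; y = λ·(38 - 17) - 45 ≡ 45. → (17, 45)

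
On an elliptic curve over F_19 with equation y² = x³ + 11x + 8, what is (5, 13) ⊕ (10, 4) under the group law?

(8, 0)

(5, 13) + (10, 4). λ = (4 - 13)/(10 - 5) ≡ 10/5 mod 19. 5⁻¹ ≡ 4 (mod 19), so λ ≡ 2.
  x = λ² - 5 - 10 = 4 - 15 ≡ 8; y = λ·(5 - 8) - 13 ≡ 0. → (8, 0)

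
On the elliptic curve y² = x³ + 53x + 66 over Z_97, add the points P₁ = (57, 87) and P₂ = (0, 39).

(88, 86)

(57, 87) + (0, 39). λ = (39 - 87)/(0 - 57) ≡ 49/40 mod 97. 40⁻¹ ≡ 17 (mod 97), so λ ≡ 57.
  x = λ² - 57 - 0 = 3249 - 57 ≡ 88; y = λ·(57 - 88) - 87 ≡ 86. → (88, 86)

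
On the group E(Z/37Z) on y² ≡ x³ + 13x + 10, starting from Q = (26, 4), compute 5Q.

Double-and-add on 5 = (101)₂. Start with Q = (26, 4) for the leading 1-bit.
double: tangent at (26, 4): λ = (3·26² + 13)/(2·4) ≡ 6/8. 8⁻¹ ≡ 14 (mod 37) since 8·14 = 112 ≡ 1, so λ ≡ 6·14 ≡ 10.
  x = λ² - 26 - 26 = 100 - 52 ≡ 11; y = λ·(26 - 11) - 4 ≡ 35. → (11, 35)
double: tangent at (11, 35): λ = (3·11² + 13)/(2·35) ≡ 6/33. 33⁻¹ ≡ 9 (mod 37), so λ ≡ 6·9 ≡ 17.
  x = λ² - 11 - 11 = 289 - 22 ≡ 8; y = λ·(11 - 8) - 35 ≡ 16. → (8, 16)
add Q: (8, 16) + (26, 4). λ = (4 - 16)/(26 - 8) ≡ 25/18 mod 37. 18⁻¹ ≡ 35 (mod 37) since 18·35 = 630 ≡ 1, so λ ≡ 24.
  x = λ² - 8 - 26 = 576 - 34 ≡ 24; y = λ·(8 - 24) - 16 ≡ 7. → (24, 7)

(24, 7)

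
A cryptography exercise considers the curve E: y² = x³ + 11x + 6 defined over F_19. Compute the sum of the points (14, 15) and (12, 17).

(14, 15) + (12, 17). λ = (17 - 15)/(12 - 14) ≡ 2/17 mod 19. 17⁻¹ ≡ 9 (mod 19), so λ ≡ 18.
  x = λ² - 14 - 12 = 324 - 26 ≡ 13; y = λ·(14 - 13) - 15 ≡ 3. → (13, 3)

(13, 3)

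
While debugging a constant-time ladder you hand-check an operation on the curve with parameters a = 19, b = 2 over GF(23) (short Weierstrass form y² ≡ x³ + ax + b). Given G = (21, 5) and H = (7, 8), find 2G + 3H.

First 2G:
Repeated addition: build up to 2G.
2G: tangent at (21, 5): λ = (3·21² + 19)/(2·5) ≡ 8/10. 10⁻¹ ≡ 7 (mod 23), so λ ≡ 8·7 ≡ 10.
  x = λ² - 21 - 21 = 100 - 42 ≡ 12; y = λ·(21 - 12) - 5 ≡ 16. → (12, 16)
2G = (12, 16).
Next 3H:
Repeated addition: build up to 3H.
2H: tangent at (7, 8): λ = (3·7² + 19)/(2·8) ≡ 5/16. 16⁻¹ ≡ 13 (mod 23), so λ ≡ 5·13 ≡ 19.
  x = λ² - 7 - 7 = 361 - 14 ≡ 2; y = λ·(7 - 2) - 8 ≡ 18. → (2, 18)
3H: (2, 18) + (7, 8). λ = (8 - 18)/(7 - 2) ≡ 13/5 mod 23. 5⁻¹ ≡ 14 (mod 23) since 5·14 = 70 ≡ 1, so λ ≡ 21.
  x = λ² - 2 - 7 = 441 - 9 ≡ 18; y = λ·(2 - 18) - 18 ≡ 14. → (18, 14)
3H = (18, 14).
Finally 2G + 3H:
(12, 16) + (18, 14). λ = (14 - 16)/(18 - 12) ≡ 21/6 mod 23. 6⁻¹ ≡ 4 (mod 23), so λ ≡ 15.
  x = λ² - 12 - 18 = 225 - 30 ≡ 11; y = λ·(12 - 11) - 16 ≡ 22. → (11, 22)

(11, 22)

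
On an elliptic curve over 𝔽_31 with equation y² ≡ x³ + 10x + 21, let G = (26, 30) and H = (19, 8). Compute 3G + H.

First 3G:
Repeated addition: build up to 3G.
2G: tangent at (26, 30): λ = (3·26² + 10)/(2·30) ≡ 23/29. 29⁻¹ ≡ 15 (mod 31), so λ ≡ 23·15 ≡ 4.
  x = λ² - 26 - 26 = 16 - 52 ≡ 26; y = λ·(26 - 26) - 30 ≡ 1. → (26, 1)
3G: (26, 1) + (26, 30): same x and y₁ ≡ -y₂, so the sum is O.
3G = O.
Finally 3G + H:
O + (19, 8) = (19, 8) (identity).

(19, 8)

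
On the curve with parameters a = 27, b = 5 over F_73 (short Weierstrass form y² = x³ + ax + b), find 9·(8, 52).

Write Q = (8, 52).
Repeated addition: build up to 9Q.
2Q: tangent at (8, 52): λ = (3·8² + 27)/(2·52) ≡ 0/31. 31⁻¹ ≡ 33 (mod 73) since 31·33 = 1023 ≡ 1, so λ ≡ 0·33 ≡ 0.
  x = λ² - 8 - 8 = 0 - 16 ≡ 57; y = λ·(8 - 57) - 52 ≡ 21. → (57, 21)
3Q: (57, 21) + (8, 52). λ = (52 - 21)/(8 - 57) ≡ 31/24 mod 73. 24⁻¹ ≡ 70 (mod 73), so λ ≡ 53.
  x = λ² - 57 - 8 = 2809 - 65 ≡ 43; y = λ·(57 - 43) - 21 ≡ 64. → (43, 64)
4Q: (43, 64) + (8, 52). λ = (52 - 64)/(8 - 43) ≡ 61/38 mod 73. 38⁻¹ ≡ 25 (mod 73) since 38·25 = 950 ≡ 1, so λ ≡ 65.
  x = λ² - 43 - 8 = 4225 - 51 ≡ 13; y = λ·(43 - 13) - 64 ≡ 61. → (13, 61)
5Q: (13, 61) + (8, 52). λ = (52 - 61)/(8 - 13) ≡ 64/68 mod 73. 68⁻¹ ≡ 29 (mod 73) since 68·29 = 1972 ≡ 1, so λ ≡ 31.
  x = λ² - 13 - 8 = 961 - 21 ≡ 64; y = λ·(13 - 64) - 61 ≡ 37. → (64, 37)
6Q: (64, 37) + (8, 52). λ = (52 - 37)/(8 - 64) ≡ 15/17 mod 73. 17⁻¹ ≡ 43 (mod 73), so λ ≡ 61.
  x = λ² - 64 - 8 = 3721 - 72 ≡ 72; y = λ·(64 - 72) - 37 ≡ 59. → (72, 59)
7Q: (72, 59) + (8, 52). λ = (52 - 59)/(8 - 72) ≡ 66/9 mod 73. 9⁻¹ ≡ 65 (mod 73) since 9·65 = 585 ≡ 1, so λ ≡ 56.
  x = λ² - 72 - 8 = 3136 - 80 ≡ 63; y = λ·(72 - 63) - 59 ≡ 7. → (63, 7)
8Q: (63, 7) + (8, 52). λ = (52 - 7)/(8 - 63) ≡ 45/18 mod 73. 18⁻¹ ≡ 69 (mod 73) since 18·69 = 1242 ≡ 1, so λ ≡ 39.
  x = λ² - 63 - 8 = 1521 - 71 ≡ 63; y = λ·(63 - 63) - 7 ≡ 66. → (63, 66)
9Q: (63, 66) + (8, 52). λ = (52 - 66)/(8 - 63) ≡ 59/18 mod 73. 18⁻¹ ≡ 69 (mod 73), so λ ≡ 56.
  x = λ² - 63 - 8 = 3136 - 71 ≡ 72; y = λ·(63 - 72) - 66 ≡ 14. → (72, 14)

(72, 14)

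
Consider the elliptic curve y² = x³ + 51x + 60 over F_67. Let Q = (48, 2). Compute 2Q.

(27, 22)

tangent at (48, 2): λ = (3·48² + 51)/(2·2) ≡ 62/4. 4⁻¹ ≡ 17 (mod 67), so λ ≡ 62·17 ≡ 49.
  x = λ² - 48 - 48 = 2401 - 96 ≡ 27; y = λ·(48 - 27) - 2 ≡ 22. → (27, 22)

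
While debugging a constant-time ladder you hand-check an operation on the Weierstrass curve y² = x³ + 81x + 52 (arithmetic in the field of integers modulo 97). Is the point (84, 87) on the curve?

yes

y² = 87² ≡ 3; x³ + 81x + 52 = 599560 ≡ 3 (mod 97). 3 = 3.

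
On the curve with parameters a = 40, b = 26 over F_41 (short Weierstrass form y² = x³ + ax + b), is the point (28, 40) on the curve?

y² = 40² ≡ 1; x³ + 40x + 26 = 23098 ≡ 15 (mod 41). 1 ≠ 15.

no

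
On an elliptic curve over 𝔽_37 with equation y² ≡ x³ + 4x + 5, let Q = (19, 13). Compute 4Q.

Double-and-add on 4 = (100)₂. Start with Q = (19, 13) for the leading 1-bit.
double: tangent at (19, 13): λ = (3·19² + 4)/(2·13) ≡ 14/26. 26⁻¹ ≡ 10 (mod 37), so λ ≡ 14·10 ≡ 29.
  x = λ² - 19 - 19 = 841 - 38 ≡ 26; y = λ·(19 - 26) - 13 ≡ 6. → (26, 6)
double: tangent at (26, 6): λ = (3·26² + 4)/(2·6) ≡ 34/12. 12⁻¹ ≡ 34 (mod 37) since 12·34 = 408 ≡ 1, so λ ≡ 34·34 ≡ 9.
  x = λ² - 26 - 26 = 81 - 52 ≡ 29; y = λ·(26 - 29) - 6 ≡ 4. → (29, 4)

(29, 4)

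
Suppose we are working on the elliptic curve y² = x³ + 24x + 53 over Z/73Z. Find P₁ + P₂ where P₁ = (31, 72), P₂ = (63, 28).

(71, 56)

(31, 72) + (63, 28). λ = (28 - 72)/(63 - 31) ≡ 29/32 mod 73. 32⁻¹ ≡ 16 (mod 73) since 32·16 = 512 ≡ 1, so λ ≡ 26.
  x = λ² - 31 - 63 = 676 - 94 ≡ 71; y = λ·(31 - 71) - 72 ≡ 56. → (71, 56)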